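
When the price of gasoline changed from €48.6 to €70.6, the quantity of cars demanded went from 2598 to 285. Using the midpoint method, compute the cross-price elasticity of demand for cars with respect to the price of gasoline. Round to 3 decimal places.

%ΔQ_x = (285 − 2598)/[(2598+285)/2] = -2313/1441.5 ≈ -1.6046.
%ΔP_y = (70.6 − 48.6)/[(48.6+70.6)/2] ≈ 0.3691.
E_xy = -1.6046/0.3691 ≈ -4.347.
E_xy < 0, so cars and gasoline are complements.

-4.347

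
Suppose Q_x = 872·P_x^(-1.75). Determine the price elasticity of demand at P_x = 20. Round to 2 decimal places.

-1.75

For a Cobb–Douglas (constant-elasticity) form Q_x = A·P_x^α·…, the elasticity with respect to P_x equals the exponent α at every point.
Here the exponent on P_x is -1.75, so the price elasticity of demand is -1.75.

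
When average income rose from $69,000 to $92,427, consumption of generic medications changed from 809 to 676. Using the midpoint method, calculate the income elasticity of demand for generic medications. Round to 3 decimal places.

-0.617

%ΔQ = (676 − 809)/[(809+676)/2] = -133/742.5 ≈ -0.1791.
%ΔM = (92,427 − 69,000)/[(69,000+92,427)/2] = 23427/80713.5 ≈ 0.2902.
E_I = %ΔQ/%ΔM ≈ -0.617.
E_I < 0: inferior good.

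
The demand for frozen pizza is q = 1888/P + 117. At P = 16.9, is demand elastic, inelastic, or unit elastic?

inelastic

At P = 16.9, q = 228.716.
dq/dP = −1888/P² = −6.6104.
Point elasticity E = (dq/dP)·(P/q) = -6.6104 × 16.9/228.716 ≈ -0.488.
|E| ≈ 0.488 < 1, so demand is inelastic.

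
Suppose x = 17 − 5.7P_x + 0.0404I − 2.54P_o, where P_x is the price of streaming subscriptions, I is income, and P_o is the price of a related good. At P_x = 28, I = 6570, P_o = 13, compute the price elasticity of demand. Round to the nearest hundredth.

-1.78

First evaluate x: 17 − 5.7(28) + 0.0404(6570) − 2.54(13) = 17 − 159.6 + 265.428 − 33.02 = 89.808.
∂x/∂P_x = −5.7, so E_p = (−5.7)·(28/89.808) ≈ -1.78.
|E_p| > 1: demand is elastic.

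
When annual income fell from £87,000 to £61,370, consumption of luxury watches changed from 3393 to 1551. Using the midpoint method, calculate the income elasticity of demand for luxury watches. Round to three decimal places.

%ΔQ = (1551 − 3393)/[(3393+1551)/2] = -1842/2472 ≈ -0.7451.
%ΔM = (61,370 − 87,000)/[(87,000+61,370)/2] = -25630/74185 ≈ -0.3455.
E_I = %ΔQ/%ΔM ≈ 2.157.
E_I > 1: normal good (luxury).

2.157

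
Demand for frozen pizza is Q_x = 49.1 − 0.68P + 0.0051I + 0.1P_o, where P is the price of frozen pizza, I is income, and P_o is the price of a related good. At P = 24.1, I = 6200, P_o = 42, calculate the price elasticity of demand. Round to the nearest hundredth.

-0.24

First evaluate Q_x: 49.1 − 0.68(24.1) + 0.0051(6200) + 0.1(42) = 49.1 − 16.388 + 31.62 + 4.2 = 68.532.
∂Q_x/∂P = −0.68, so E_p = (−0.68)·(24.1/68.532) ≈ -0.24.
|E_p| < 1: demand is inelastic.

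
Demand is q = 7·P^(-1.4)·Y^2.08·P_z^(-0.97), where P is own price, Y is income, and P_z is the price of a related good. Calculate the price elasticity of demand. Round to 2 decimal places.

-1.40

For a Cobb–Douglas (constant-elasticity) form q = A·P^α·…, the elasticity with respect to P equals the exponent α at every point.
Here the exponent on P is -1.4, so the price elasticity of demand is -1.40.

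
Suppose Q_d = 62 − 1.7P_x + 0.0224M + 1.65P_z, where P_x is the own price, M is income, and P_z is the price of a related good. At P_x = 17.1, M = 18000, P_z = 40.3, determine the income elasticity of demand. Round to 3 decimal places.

0.802

First evaluate Q_d: 62 − 1.7(17.1) + 0.0224(18000) + 1.65(40.3) = 62 − 29.07 + 403.2 + 66.495 = 502.625.
∂Q_d/∂M = +0.0224, so E_I = 0.0224·(18000/502.625) ≈ 0.802.
E_I ∈ (0,1): normal good (necessity).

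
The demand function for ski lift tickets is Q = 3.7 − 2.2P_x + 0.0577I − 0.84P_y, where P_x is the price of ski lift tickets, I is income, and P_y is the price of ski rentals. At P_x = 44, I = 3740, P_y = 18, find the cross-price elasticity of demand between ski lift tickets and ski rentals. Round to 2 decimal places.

-0.14

Evaluating quantity at (P_x, I, P_y) gives Q = 3.7 − 2.2(44) + 0.0577(3740) − 0.84(18) = 3.7 − 96.8 + 215.798 − 15.12 = 107.578.
∂Q/∂P_y = −0.84, so E_xy = -0.84·(18/107.578) ≈ -0.14.
E_xy < 0: the goods are complements.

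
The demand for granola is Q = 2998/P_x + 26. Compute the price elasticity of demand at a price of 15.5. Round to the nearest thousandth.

At P_x = 15.5, Q = 219.4194.
dQ/dP_x = −2998/P_x² = −12.4787.
Point elasticity E = (dQ/dP_x)·(P_x/Q) = -12.4787 × 15.5/219.4194 ≈ -0.882.
|E| < 1, so demand is inelastic at this price.

-0.882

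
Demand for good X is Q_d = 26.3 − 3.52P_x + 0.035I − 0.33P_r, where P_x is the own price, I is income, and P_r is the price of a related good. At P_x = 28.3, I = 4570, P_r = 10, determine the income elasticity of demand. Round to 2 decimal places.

Substituting, Q_d = 26.3 − 3.52(28.3) + 0.035(4570) − 0.33(10) = 26.3 − 99.616 + 159.95 − 3.3 = 83.334.
∂Q_d/∂I = +0.035, so E_I = 0.035·(4570/83.334) ≈ 1.92.
E_I > 1: normal good (luxury).

1.92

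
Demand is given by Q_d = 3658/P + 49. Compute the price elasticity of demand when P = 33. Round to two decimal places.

-0.69

At P = 33, Q_d = 159.8485.
dQ_d/dP = −3658/P² = −3.359.
Point elasticity E = (dQ_d/dP)·(P/Q_d) = -3.359 × 33/159.8485 ≈ -0.69.
|E| < 1, so demand is inelastic at this price.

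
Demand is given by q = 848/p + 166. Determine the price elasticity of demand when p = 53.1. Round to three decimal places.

At p = 53.1, q = 181.9699.
dq/dp = −848/p² = −0.3008.
Point elasticity E = (dq/dp)·(p/q) = -0.3008 × 53.1/181.9699 ≈ -0.088.
|E| < 1, so demand is inelastic at this price.

-0.088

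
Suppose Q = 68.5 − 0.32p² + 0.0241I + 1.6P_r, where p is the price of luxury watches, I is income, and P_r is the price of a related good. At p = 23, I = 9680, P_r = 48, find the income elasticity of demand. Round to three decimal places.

Q = 68.5 − 0.32(23)² + 0.0241(9680) + 1.6(48) = 68.5 − 169.28 + 233.288 + 76.8 = 209.308.
∂Q/∂I = +0.0241, so E_I = 0.0241·(9680/209.308) ≈ 1.115.
E_I > 1: normal good (luxury).

1.115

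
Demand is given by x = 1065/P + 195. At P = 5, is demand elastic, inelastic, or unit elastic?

At P = 5, x = 408.
dx/dP = −1065/P² = −42.6.
Point elasticity E = (dx/dP)·(P/x) = -42.6 × 5/408 ≈ -0.522.
|E| ≈ 0.522 < 1, so demand is inelastic.

inelastic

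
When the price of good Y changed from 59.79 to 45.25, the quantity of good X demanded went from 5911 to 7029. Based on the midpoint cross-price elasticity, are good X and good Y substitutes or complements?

complements

%ΔQ_x = (7029 − 5911)/[(5911+7029)/2] = 1118/6470 ≈ 0.1728.
%ΔP_y = (45.25 − 59.79)/[(59.79+45.25)/2] ≈ -0.2768.
E_xy = 0.1728/-0.2768 ≈ -0.624.
E_xy < 0, so the goods are complements.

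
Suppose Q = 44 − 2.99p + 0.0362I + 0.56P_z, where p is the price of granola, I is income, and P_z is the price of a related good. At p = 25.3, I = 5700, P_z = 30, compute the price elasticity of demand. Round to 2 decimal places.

Substituting, Q = 44 − 2.99(25.3) + 0.0362(5700) + 0.56(30) = 44 − 75.647 + 206.34 + 16.8 = 191.493.
∂Q/∂p = −2.99, so E_p = (−2.99)·(25.3/191.493) ≈ -0.40.
|E_p| < 1: demand is inelastic.

-0.40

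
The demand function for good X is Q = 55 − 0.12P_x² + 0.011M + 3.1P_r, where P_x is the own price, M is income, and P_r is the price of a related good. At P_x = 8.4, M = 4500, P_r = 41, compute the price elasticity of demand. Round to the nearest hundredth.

Evaluating quantity at (P_x, M, P_r) gives Q = 55 − 0.12(8.4)² + 0.011(4500) + 3.1(41) = 55 − 8.4672 + 49.5 + 127.1 = 223.1328.
∂Q/∂P_x = −2·0.12·P_x = -2.016, so E_p = -2.016·(8.4/223.1328) ≈ -0.08.
|E_p| < 1: demand is inelastic.

-0.08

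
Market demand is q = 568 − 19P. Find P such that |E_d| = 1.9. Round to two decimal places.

Set −bP/(a − bP) = −1.9 ⇒ bP = 1.9(a − bP) ⇒ bP(1+1.9) = 1.9·a.
P = 1.9·568/(19·2.9) ≈ 19.59.

19.59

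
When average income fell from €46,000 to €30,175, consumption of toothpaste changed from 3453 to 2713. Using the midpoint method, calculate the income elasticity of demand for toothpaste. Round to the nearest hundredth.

%ΔQ = (2713 − 3453)/[(3453+2713)/2] = -740/3083 ≈ -0.2400.
%ΔM = (30,175 − 46,000)/[(46,000+30,175)/2] = -15825/38087.5 ≈ -0.4155.
E_I = %ΔQ/%ΔM ≈ 0.58.
E_I ∈ (0,1): normal good (necessity).

0.58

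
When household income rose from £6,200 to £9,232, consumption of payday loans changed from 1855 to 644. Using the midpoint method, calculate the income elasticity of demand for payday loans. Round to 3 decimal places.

%ΔQ = (644 − 1855)/[(1855+644)/2] = -1211/1249.5 ≈ -0.9692.
%ΔI = (9,232 − 6,200)/[(6,200+9,232)/2] = 3032/7716 ≈ 0.3929.
E_I = %ΔQ/%ΔI ≈ -2.466.
E_I < 0: inferior good.

-2.466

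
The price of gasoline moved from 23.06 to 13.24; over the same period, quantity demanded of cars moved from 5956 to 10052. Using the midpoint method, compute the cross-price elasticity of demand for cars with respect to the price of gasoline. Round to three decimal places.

-0.946

%ΔQ_x = (10052 − 5956)/[(5956+10052)/2] = 4096/8004 ≈ 0.5117.
%ΔP_y = (13.24 − 23.06)/[(23.06+13.24)/2] ≈ -0.5410.
E_xy = 0.5117/-0.5410 ≈ -0.946.
E_xy < 0, so cars and gasoline are complements.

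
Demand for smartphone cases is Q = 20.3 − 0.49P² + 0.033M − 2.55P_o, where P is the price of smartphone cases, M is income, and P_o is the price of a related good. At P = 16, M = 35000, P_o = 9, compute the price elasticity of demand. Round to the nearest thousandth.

First evaluate Q: 20.3 − 0.49(16)² + 0.033(35000) − 2.55(9) = 20.3 − 125.44 + 1155 − 22.95 = 1026.91.
∂Q/∂P = −2·0.49·P = -15.68, so E_p = -15.68·(16/1026.91) ≈ -0.244.
|E_p| < 1: demand is inelastic.

-0.244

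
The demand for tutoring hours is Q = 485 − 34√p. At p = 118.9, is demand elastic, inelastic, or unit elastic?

elastic

At p = 118.9, Q = 114.2597.
dQ/dp = −34/(2√p) = −34/(2·10.9041).
Point elasticity E = (dQ/dp)·(p/Q) = -1.559 × 118.9/114.2597 ≈ -1.622.
|E| ≈ 1.622 > 1, so demand is elastic.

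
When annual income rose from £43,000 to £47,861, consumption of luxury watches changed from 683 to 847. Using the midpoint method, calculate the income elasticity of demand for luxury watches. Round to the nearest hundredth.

%ΔQ = (847 − 683)/[(683+847)/2] = 164/765 ≈ 0.2144.
%ΔM = (47,861 − 43,000)/[(43,000+47,861)/2] = 4861/45430.5 ≈ 0.1070.
E_I = %ΔQ/%ΔM ≈ 2.00.
E_I > 1: normal good (luxury).

2.00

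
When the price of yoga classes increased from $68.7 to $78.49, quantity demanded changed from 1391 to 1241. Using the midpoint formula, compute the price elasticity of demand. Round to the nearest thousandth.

%ΔQ = (1241 − 1391)/[(1391 + 1241)/2] = -150/1316 ≈ -0.1140.
%Δp = (78.49 − 68.7)/[(68.7 + 78.49)/2] = 9.79/73.595 ≈ 0.1330.
Arc elasticity E = %ΔQ/%Δp ≈ -0.1140/0.1330 ≈ -0.857.
|E| < 1: demand is inelastic over this range.

-0.857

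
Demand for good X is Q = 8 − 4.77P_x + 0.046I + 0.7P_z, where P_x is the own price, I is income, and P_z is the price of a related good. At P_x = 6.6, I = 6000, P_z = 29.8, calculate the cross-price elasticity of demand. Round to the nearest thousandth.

0.076

First evaluate Q: 8 − 4.77(6.6) + 0.046(6000) + 0.7(29.8) = 8 − 31.482 + 276 + 20.86 = 273.378.
∂Q/∂P_z = +0.7, so E_xy = 0.7·(29.8/273.378) ≈ 0.076.
E_xy > 0: the goods are substitutes.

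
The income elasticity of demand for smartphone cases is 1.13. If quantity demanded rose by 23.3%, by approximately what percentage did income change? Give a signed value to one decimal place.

20.6

%ΔQ ≈ E × %ΔI ⇒ %ΔI = %ΔQ / E = (23.3%)/(1.13) ≈ 20.6%.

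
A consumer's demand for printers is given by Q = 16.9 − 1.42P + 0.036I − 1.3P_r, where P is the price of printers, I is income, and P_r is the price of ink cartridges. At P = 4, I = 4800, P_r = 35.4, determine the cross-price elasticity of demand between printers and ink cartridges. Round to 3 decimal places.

Substituting, Q = 16.9 − 1.42(4) + 0.036(4800) − 1.3(35.4) = 16.9 − 5.68 + 172.8 − 46.02 = 138.
∂Q/∂P_r = −1.3, so E_xy = -1.3·(35.4/138) ≈ -0.333.
E_xy < 0: the goods are complements.

-0.333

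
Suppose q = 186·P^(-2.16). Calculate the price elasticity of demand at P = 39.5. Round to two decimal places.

For a Cobb–Douglas (constant-elasticity) form q = A·P^α·…, the elasticity with respect to P equals the exponent α at every point.
Here the exponent on P is -2.16, so the price elasticity of demand is -2.16.

-2.16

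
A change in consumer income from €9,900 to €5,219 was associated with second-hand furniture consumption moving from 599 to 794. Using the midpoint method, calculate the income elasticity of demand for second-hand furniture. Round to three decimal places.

%ΔQ = (794 − 599)/[(599+794)/2] = 195/696.5 ≈ 0.2800.
%ΔY = (5,219 − 9,900)/[(9,900+5,219)/2] = -4681/7559.5 ≈ -0.6192.
E_I = %ΔQ/%ΔY ≈ -0.452.
E_I < 0: inferior good.

-0.452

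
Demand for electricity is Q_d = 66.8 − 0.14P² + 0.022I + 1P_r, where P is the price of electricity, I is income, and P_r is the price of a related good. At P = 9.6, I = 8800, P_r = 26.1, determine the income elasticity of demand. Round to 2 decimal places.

0.71

Evaluating quantity at (P, I, P_r) gives Q_d = 66.8 − 0.14(9.6)² + 0.022(8800) + 1(26.1) = 66.8 − 12.9024 + 193.6 + 26.1 = 273.5976.
∂Q_d/∂I = +0.022, so E_I = 0.022·(8800/273.5976) ≈ 0.71.
E_I ∈ (0,1): normal good (necessity).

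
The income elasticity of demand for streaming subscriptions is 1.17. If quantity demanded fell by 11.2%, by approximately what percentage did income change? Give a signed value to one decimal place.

%ΔQ ≈ E × %ΔI ⇒ %ΔI = %ΔQ / E = (-11.2%)/(1.17) ≈ -9.6%.

-9.6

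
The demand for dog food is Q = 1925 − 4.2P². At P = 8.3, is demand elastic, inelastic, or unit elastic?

inelastic

At P = 8.3, Q = 1635.662.
dQ/dP = −2·4.2·P = −69.72.
Point elasticity E = (dQ/dP)·(P/Q) = -69.72 × 8.3/1635.662 ≈ -0.354.
|E| ≈ 0.354 < 1, so demand is inelastic.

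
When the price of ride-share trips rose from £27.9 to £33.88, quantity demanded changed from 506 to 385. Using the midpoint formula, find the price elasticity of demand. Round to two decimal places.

-1.40

%ΔQ = (385 − 506)/[(506 + 385)/2] = -121/445.5 ≈ -0.2716.
%ΔP = (33.88 − 27.9)/[(27.9 + 33.88)/2] = 5.98/30.89 ≈ 0.1936.
Arc elasticity E = %ΔQ/%ΔP ≈ -0.2716/0.1936 ≈ -1.40.
|E| > 1: demand is elastic over this range.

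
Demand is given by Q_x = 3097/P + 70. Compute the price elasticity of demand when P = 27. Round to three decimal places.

At P = 27, Q_x = 184.7037.
dQ_x/dP = −3097/P² = −4.2483.
Point elasticity E = (dQ_x/dP)·(P/Q_x) = -4.2483 × 27/184.7037 ≈ -0.621.
|E| < 1, so demand is inelastic at this price.

-0.621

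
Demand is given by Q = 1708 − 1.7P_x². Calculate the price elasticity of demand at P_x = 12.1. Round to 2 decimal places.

-0.34

At P_x = 12.1, Q = 1459.103.
dQ/dP_x = −2·1.7·P_x = −41.14.
Point elasticity E = (dQ/dP_x)·(P_x/Q) = -41.14 × 12.1/1459.103 ≈ -0.34.
|E| < 1, so demand is inelastic at this price.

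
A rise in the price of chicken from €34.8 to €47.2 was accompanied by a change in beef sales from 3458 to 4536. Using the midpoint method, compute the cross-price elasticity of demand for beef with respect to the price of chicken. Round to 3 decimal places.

%ΔQ_x = (4536 − 3458)/[(3458+4536)/2] = 1078/3997 ≈ 0.2697.
%ΔP_y = (47.2 − 34.8)/[(34.8+47.2)/2] ≈ 0.3024.
E_xy = 0.2697/0.3024 ≈ 0.892.
E_xy > 0, so beef and chicken are substitutes.

0.892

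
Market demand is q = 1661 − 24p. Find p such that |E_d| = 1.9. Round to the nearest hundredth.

45.34

Set −bp/(a − bp) = −1.9 ⇒ bp = 1.9(a − bp) ⇒ bp(1+1.9) = 1.9·a.
p = 1.9·1661/(24·2.9) ≈ 45.34.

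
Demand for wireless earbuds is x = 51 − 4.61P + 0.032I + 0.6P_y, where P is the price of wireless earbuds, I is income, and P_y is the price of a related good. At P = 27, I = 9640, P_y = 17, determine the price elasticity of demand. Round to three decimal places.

Evaluating quantity at (P, I, P_y) gives x = 51 − 4.61(27) + 0.032(9640) + 0.6(17) = 51 − 124.47 + 308.48 + 10.2 = 245.21.
∂x/∂P = −4.61, so E_p = (−4.61)·(27/245.21) ≈ -0.508.
|E_p| < 1: demand is inelastic.

-0.508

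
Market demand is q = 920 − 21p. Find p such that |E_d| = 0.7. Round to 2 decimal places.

Set −bp/(a − bp) = −0.7 ⇒ bp = 0.7(a − bp) ⇒ bp(1+0.7) = 0.7·a.
p = 0.7·920/(21·1.7) ≈ 18.04.

18.04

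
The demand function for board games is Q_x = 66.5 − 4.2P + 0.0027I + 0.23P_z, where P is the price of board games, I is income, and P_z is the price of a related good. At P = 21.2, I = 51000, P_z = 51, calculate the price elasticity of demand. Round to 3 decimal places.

First evaluate Q_x: 66.5 − 4.2(21.2) + 0.0027(51000) + 0.23(51) = 66.5 − 89.04 + 137.7 + 11.73 = 126.89.
∂Q_x/∂P = −4.2, so E_p = (−4.2)·(21.2/126.89) ≈ -0.702.
|E_p| < 1: demand is inelastic.

-0.702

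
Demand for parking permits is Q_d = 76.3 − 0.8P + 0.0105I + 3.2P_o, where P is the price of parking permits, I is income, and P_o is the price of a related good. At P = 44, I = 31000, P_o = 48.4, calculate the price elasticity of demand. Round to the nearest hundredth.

Substituting, Q_d = 76.3 − 0.8(44) + 0.0105(31000) + 3.2(48.4) = 76.3 − 35.2 + 325.5 + 154.88 = 521.48.
∂Q_d/∂P = −0.8, so E_p = (−0.8)·(44/521.48) ≈ -0.07.
|E_p| < 1: demand is inelastic.

-0.07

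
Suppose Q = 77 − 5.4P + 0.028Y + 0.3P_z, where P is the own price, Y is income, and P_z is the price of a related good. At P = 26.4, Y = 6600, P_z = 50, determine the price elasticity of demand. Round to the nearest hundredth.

First evaluate Q: 77 − 5.4(26.4) + 0.028(6600) + 0.3(50) = 77 − 142.56 + 184.8 + 15 = 134.24.
∂Q/∂P = −5.4, so E_p = (−5.4)·(26.4/134.24) ≈ -1.06.
|E_p| > 1: demand is elastic.

-1.06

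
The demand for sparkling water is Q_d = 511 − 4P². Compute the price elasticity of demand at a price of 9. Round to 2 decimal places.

At P = 9, Q_d = 187.
dQ_d/dP = −2·4·P = −72.
Point elasticity E = (dQ_d/dP)·(P/Q_d) = -72 × 9/187 ≈ -3.47.
|E| > 1, so demand is elastic at this price.

-3.47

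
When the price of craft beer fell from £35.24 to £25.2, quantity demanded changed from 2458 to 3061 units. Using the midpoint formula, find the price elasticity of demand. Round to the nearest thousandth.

%Δq = (3061 − 2458)/[(2458 + 3061)/2] = 603/2759.5 ≈ 0.2185.
%Δp = (25.2 − 35.24)/[(35.24 + 25.2)/2] = -10.04/30.22 ≈ -0.3322.
Arc elasticity E = %Δq/%Δp ≈ 0.2185/-0.3322 ≈ -0.658.
|E| < 1: demand is inelastic over this range.

-0.658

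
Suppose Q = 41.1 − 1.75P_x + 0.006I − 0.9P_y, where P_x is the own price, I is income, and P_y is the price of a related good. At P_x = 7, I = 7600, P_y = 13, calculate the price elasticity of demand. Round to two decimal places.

Evaluating quantity at (P_x, I, P_y) gives Q = 41.1 − 1.75(7) + 0.006(7600) − 0.9(13) = 41.1 − 12.25 + 45.6 − 11.7 = 62.75.
∂Q/∂P_x = −1.75, so E_p = (−1.75)·(7/62.75) ≈ -0.20.
|E_p| < 1: demand is inelastic.

-0.20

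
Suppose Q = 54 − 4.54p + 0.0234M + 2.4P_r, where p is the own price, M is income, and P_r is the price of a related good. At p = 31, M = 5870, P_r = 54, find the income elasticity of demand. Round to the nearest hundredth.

0.76

Evaluating quantity at (p, M, P_r) gives Q = 54 − 4.54(31) + 0.0234(5870) + 2.4(54) = 54 − 140.74 + 137.358 + 129.6 = 180.218.
∂Q/∂M = +0.0234, so E_I = 0.0234·(5870/180.218) ≈ 0.76.
E_I ∈ (0,1): normal good (necessity).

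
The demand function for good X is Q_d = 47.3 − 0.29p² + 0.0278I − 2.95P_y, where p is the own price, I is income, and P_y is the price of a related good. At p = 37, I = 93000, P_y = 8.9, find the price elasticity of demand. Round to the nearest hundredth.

-0.36

Substituting, Q_d = 47.3 − 0.29(37)² + 0.0278(93000) − 2.95(8.9) = 47.3 − 397.01 + 2585.4 − 26.255 = 2209.435.
∂Q_d/∂p = −2·0.29·p = -21.46, so E_p = -21.46·(37/2209.435) ≈ -0.36.
|E_p| < 1: demand is inelastic.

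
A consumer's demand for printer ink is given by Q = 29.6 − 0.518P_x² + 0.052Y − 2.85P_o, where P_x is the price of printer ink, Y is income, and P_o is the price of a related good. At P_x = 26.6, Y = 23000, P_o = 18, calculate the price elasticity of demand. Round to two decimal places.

Evaluating quantity at (P_x, Y, P_o) gives Q = 29.6 − 0.518(26.6)² + 0.052(23000) − 2.85(18) = 29.6 − 366.5161 + 1196 − 51.3 = 807.7839.
∂Q/∂P_x = −2·0.518·P_x = -27.5576, so E_p = -27.5576·(26.6/807.7839) ≈ -0.91.
|E_p| < 1: demand is inelastic.

-0.91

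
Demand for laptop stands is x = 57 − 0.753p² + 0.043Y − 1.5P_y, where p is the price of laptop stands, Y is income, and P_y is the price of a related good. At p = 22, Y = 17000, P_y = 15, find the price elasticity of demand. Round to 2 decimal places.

First evaluate x: 57 − 0.753(22)² + 0.043(17000) − 1.5(15) = 57 − 364.452 + 731 − 22.5 = 401.048.
∂x/∂p = −2·0.753·p = -33.132, so E_p = -33.132·(22/401.048) ≈ -1.82.
|E_p| > 1: demand is elastic.

-1.82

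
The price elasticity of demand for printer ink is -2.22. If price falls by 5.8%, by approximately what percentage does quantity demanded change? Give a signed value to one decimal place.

12.9

%ΔQ ≈ E × %ΔP = (-2.22) × (-5.8%) ≈ 12.9%.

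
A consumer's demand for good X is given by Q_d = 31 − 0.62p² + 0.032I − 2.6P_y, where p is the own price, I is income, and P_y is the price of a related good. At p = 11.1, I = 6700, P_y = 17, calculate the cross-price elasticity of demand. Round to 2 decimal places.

-0.35

First evaluate Q_d: 31 − 0.62(11.1)² + 0.032(6700) − 2.6(17) = 31 − 76.3902 + 214.4 − 44.2 = 124.8098.
∂Q_d/∂P_y = −2.6, so E_xy = -2.6·(17/124.8098) ≈ -0.35.
E_xy < 0: the goods are complements.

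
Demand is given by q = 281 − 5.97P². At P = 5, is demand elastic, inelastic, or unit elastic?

elastic

At P = 5, q = 131.75.
dq/dP = −2·5.97·P = −59.7.
Point elasticity E = (dq/dP)·(P/q) = -59.7 × 5/131.75 ≈ -2.266.
|E| ≈ 2.266 > 1, so demand is elastic.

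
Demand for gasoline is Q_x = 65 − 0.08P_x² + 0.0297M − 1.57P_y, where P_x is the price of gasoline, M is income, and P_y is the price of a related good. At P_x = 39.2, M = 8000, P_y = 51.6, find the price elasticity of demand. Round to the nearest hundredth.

-2.49

Substituting, Q_x = 65 − 0.08(39.2)² + 0.0297(8000) − 1.57(51.6) = 65 − 122.9312 + 237.6 − 81.012 = 98.6568.
∂Q_x/∂P_x = −2·0.08·P_x = -6.272, so E_p = -6.272·(39.2/98.6568) ≈ -2.49.
|E_p| > 1: demand is elastic.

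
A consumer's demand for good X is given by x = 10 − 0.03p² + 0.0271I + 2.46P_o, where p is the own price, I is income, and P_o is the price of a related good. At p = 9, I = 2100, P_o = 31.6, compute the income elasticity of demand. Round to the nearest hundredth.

At the given point, x = 10 − 0.03(9)² + 0.0271(2100) + 2.46(31.6) = 10 − 2.43 + 56.91 + 77.736 = 142.216.
∂x/∂I = +0.0271, so E_I = 0.0271·(2100/142.216) ≈ 0.40.
E_I ∈ (0,1): normal good (necessity).

0.40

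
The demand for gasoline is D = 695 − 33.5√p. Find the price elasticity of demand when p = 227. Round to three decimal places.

At p = 227, D = 190.2716.
dD/dp = −33.5/(2√p) = −33.5/(2·15.0665).
Point elasticity E = (dD/dp)·(p/D) = -1.1117 × 227/190.2716 ≈ -1.326.
|E| > 1, so demand is elastic at this price.

-1.326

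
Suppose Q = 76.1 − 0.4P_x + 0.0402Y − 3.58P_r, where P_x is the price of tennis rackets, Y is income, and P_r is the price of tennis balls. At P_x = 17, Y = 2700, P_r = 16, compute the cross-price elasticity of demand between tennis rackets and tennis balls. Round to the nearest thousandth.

First evaluate Q: 76.1 − 0.4(17) + 0.0402(2700) − 3.58(16) = 76.1 − 6.8 + 108.54 − 57.28 = 120.56.
∂Q/∂P_r = −3.58, so E_xy = -3.58·(16/120.56) ≈ -0.475.
E_xy < 0: the goods are complements.

-0.475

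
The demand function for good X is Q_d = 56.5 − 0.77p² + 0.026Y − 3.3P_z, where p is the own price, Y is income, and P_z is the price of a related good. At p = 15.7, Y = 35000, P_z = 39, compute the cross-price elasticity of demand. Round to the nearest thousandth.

Q_d = 56.5 − 0.77(15.7)² + 0.026(35000) − 3.3(39) = 56.5 − 189.7973 + 910 − 128.7 = 648.0027.
∂Q_d/∂P_z = −3.3, so E_xy = -3.3·(39/648.0027) ≈ -0.199.
E_xy < 0: the goods are complements.

-0.199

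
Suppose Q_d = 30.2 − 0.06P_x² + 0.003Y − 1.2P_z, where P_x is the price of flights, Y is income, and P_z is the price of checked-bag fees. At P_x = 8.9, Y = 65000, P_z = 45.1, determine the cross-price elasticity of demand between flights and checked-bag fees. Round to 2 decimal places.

First evaluate Q_d: 30.2 − 0.06(8.9)² + 0.003(65000) − 1.2(45.1) = 30.2 − 4.7526 + 195 − 54.12 = 166.3274.
∂Q_d/∂P_z = −1.2, so E_xy = -1.2·(45.1/166.3274) ≈ -0.33.
E_xy < 0: the goods are complements.

-0.33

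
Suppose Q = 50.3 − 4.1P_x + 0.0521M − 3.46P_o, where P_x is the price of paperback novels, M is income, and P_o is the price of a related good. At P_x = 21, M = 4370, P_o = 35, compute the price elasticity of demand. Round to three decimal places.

-1.216

Q = 50.3 − 4.1(21) + 0.0521(4370) − 3.46(35) = 50.3 − 86.1 + 227.677 − 121.1 = 70.777.
∂Q/∂P_x = −4.1, so E_p = (−4.1)·(21/70.777) ≈ -1.216.
|E_p| > 1: demand is elastic.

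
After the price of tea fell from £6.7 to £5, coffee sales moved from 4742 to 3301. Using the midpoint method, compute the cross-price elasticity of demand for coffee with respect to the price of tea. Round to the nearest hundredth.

1.23

%ΔQ_x = (3301 − 4742)/[(4742+3301)/2] = -1441/4021.5 ≈ -0.3583.
%ΔP_y = (5 − 6.7)/[(6.7+5)/2] ≈ -0.2906.
E_xy = -0.3583/-0.2906 ≈ 1.23.
E_xy > 0, so coffee and tea are substitutes.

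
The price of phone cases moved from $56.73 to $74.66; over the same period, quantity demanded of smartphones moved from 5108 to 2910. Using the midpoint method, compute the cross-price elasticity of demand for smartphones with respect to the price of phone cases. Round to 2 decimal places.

%ΔQ_x = (2910 − 5108)/[(5108+2910)/2] = -2198/4009 ≈ -0.5483.
%ΔP_y = (74.66 − 56.73)/[(56.73+74.66)/2] ≈ 0.2729.
E_xy = -0.5483/0.2729 ≈ -2.01.
E_xy < 0, so smartphones and phone cases are complements.

-2.01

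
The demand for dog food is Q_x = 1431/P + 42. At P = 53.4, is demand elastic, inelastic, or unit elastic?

inelastic

At P = 53.4, Q_x = 68.7978.
dQ_x/dP = −1431/P² = −0.5018.
Point elasticity E = (dQ_x/dP)·(P/Q_x) = -0.5018 × 53.4/68.7978 ≈ -0.390.
|E| ≈ 0.390 < 1, so demand is inelastic.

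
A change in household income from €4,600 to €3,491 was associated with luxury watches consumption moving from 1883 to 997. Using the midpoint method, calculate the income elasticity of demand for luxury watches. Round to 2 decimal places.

%ΔQ = (997 − 1883)/[(1883+997)/2] = -886/1440 ≈ -0.6153.
%ΔI = (3,491 − 4,600)/[(4,600+3,491)/2] = -1109/4045.5 ≈ -0.2741.
E_I = %ΔQ/%ΔI ≈ 2.24.
E_I > 1: normal good (luxury).

2.24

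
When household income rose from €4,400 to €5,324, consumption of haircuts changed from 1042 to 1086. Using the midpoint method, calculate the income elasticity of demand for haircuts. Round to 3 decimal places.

%ΔQ = (1086 − 1042)/[(1042+1086)/2] = 44/1064 ≈ 0.0414.
%ΔY = (5,324 − 4,400)/[(4,400+5,324)/2] = 924/4862 ≈ 0.1900.
E_I = %ΔQ/%ΔY ≈ 0.218.
E_I ∈ (0,1): normal good (necessity).

0.218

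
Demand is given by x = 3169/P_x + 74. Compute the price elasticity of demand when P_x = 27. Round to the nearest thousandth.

At P_x = 27, x = 191.3704.
dx/dP_x = −3169/P_x² = −4.3471.
Point elasticity E = (dx/dP_x)·(P_x/x) = -4.3471 × 27/191.3704 ≈ -0.613.
|E| < 1, so demand is inelastic at this price.

-0.613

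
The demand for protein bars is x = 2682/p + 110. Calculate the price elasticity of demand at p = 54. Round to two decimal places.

-0.31

At p = 54, x = 159.6667.
dx/dp = −2682/p² = −0.9198.
Point elasticity E = (dx/dp)·(p/x) = -0.9198 × 54/159.6667 ≈ -0.31.
|E| < 1, so demand is inelastic at this price.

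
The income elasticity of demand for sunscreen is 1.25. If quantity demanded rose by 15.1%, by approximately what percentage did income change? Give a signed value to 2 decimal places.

12.08

%ΔQ ≈ E × %ΔI ⇒ %ΔI = %ΔQ / E = (15.1%)/(1.25) = 12.08%.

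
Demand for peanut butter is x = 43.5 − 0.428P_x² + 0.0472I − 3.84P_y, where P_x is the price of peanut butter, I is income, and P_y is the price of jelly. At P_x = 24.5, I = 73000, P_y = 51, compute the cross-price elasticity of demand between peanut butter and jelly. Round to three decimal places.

Evaluating quantity at (P_x, I, P_y) gives x = 43.5 − 0.428(24.5)² + 0.0472(73000) − 3.84(51) = 43.5 − 256.907 + 3445.6 − 195.84 = 3036.353.
∂x/∂P_y = −3.84, so E_xy = -3.84·(51/3036.353) ≈ -0.064.
E_xy < 0: the goods are complements.

-0.064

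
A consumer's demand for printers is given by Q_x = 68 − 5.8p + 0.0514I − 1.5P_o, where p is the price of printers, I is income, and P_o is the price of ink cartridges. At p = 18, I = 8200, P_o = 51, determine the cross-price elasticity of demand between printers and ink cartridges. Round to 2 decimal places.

-0.25

First evaluate Q_x: 68 − 5.8(18) + 0.0514(8200) − 1.5(51) = 68 − 104.4 + 421.48 − 76.5 = 308.58.
∂Q_x/∂P_o = −1.5, so E_xy = -1.5·(51/308.58) ≈ -0.25.
E_xy < 0: the goods are complements.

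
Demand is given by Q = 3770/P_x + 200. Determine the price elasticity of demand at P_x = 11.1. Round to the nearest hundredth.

-0.63

At P_x = 11.1, Q = 539.6396.
dQ/dP_x = −3770/P_x² = −30.5982.
Point elasticity E = (dQ/dP_x)·(P_x/Q) = -30.5982 × 11.1/539.6396 ≈ -0.63.
|E| < 1, so demand is inelastic at this price.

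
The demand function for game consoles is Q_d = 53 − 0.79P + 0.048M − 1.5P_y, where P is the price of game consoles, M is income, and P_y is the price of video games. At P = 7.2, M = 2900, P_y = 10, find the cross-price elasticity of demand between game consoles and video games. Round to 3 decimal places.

-0.087

At the given point, Q_d = 53 − 0.79(7.2) + 0.048(2900) − 1.5(10) = 53 − 5.688 + 139.2 − 15 = 171.512.
∂Q_d/∂P_y = −1.5, so E_xy = -1.5·(10/171.512) ≈ -0.087.
E_xy < 0: the goods are complements.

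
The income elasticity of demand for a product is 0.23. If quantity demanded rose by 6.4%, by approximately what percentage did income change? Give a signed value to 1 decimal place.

%ΔQ ≈ E × %ΔI ⇒ %ΔI = %ΔQ / E = (6.4%)/(0.23) ≈ 27.8%.

27.8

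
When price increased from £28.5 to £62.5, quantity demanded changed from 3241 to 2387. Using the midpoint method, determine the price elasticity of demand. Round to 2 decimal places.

-0.41

%ΔQ = (2387 − 3241)/[(3241 + 2387)/2] = -854/2814 ≈ -0.3035.
%Δp = (62.5 − 28.5)/[(28.5 + 62.5)/2] = 34/45.5 ≈ 0.7473.
Arc elasticity E = %ΔQ/%Δp ≈ -0.3035/0.7473 ≈ -0.41.
|E| < 1: demand is inelastic over this range.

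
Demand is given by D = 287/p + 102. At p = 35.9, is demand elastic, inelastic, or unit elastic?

inelastic

At p = 35.9, D = 109.9944.
dD/dp = −287/p² = −0.2227.
Point elasticity E = (dD/dp)·(p/D) = -0.2227 × 35.9/109.9944 ≈ -0.073.
|E| ≈ 0.073 < 1, so demand is inelastic.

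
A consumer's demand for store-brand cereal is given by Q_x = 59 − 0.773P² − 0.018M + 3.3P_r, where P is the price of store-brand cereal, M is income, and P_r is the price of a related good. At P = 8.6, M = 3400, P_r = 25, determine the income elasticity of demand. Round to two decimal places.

-2.65

Evaluating quantity at (P, M, P_r) gives Q_x = 59 − 0.773(8.6)² − 0.018(3400) + 3.3(25) = 59 − 57.1711 − 61.2 + 82.5 = 23.1289.
∂Q_x/∂M = −0.018, so E_I = -0.018·(3400/23.1289) ≈ -2.65.
E_I < 0: inferior good.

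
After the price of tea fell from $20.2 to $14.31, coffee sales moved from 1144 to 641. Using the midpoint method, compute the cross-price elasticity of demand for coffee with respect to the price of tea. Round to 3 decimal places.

1.651

%ΔQ_x = (641 − 1144)/[(1144+641)/2] = -503/892.5 ≈ -0.5636.
%ΔP_y = (14.31 − 20.2)/[(20.2+14.31)/2] ≈ -0.3414.
E_xy = -0.5636/-0.3414 ≈ 1.651.
E_xy > 0, so coffee and tea are substitutes.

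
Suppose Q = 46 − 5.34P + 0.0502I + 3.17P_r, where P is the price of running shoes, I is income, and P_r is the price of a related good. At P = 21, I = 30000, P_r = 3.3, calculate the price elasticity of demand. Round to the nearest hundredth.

-0.08

Q = 46 − 5.34(21) + 0.0502(30000) + 3.17(3.3) = 46 − 112.14 + 1506 + 10.461 = 1450.321.
∂Q/∂P = −5.34, so E_p = (−5.34)·(21/1450.321) ≈ -0.08.
|E_p| < 1: demand is inelastic.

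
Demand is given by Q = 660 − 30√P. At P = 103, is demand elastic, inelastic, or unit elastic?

At P = 103, Q = 355.5333.
dQ/dP = −30/(2√P) = −30/(2·10.1489).
Point elasticity E = (dQ/dP)·(P/Q) = -1.478 × 103/355.5333 ≈ -0.428.
|E| ≈ 0.428 < 1, so demand is inelastic.

inelastic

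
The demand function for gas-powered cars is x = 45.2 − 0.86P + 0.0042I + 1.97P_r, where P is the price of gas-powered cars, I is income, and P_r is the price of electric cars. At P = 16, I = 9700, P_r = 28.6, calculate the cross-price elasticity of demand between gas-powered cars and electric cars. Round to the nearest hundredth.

0.44

At the given point, x = 45.2 − 0.86(16) + 0.0042(9700) + 1.97(28.6) = 45.2 − 13.76 + 40.74 + 56.342 = 128.522.
∂x/∂P_r = +1.97, so E_xy = 1.97·(28.6/128.522) ≈ 0.44.
E_xy > 0: the goods are substitutes.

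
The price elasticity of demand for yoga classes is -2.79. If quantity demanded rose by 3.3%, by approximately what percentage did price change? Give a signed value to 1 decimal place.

-1.2

%ΔQ ≈ E × %ΔP ⇒ %ΔP = %ΔQ / E = (3.3%)/(-2.79) ≈ -1.2%.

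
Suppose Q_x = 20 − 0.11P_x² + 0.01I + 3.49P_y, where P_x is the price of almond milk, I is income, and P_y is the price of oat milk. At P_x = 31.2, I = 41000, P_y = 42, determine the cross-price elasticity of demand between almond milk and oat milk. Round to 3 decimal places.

Substituting, Q_x = 20 − 0.11(31.2)² + 0.01(41000) + 3.49(42) = 20 − 107.0784 + 410 + 146.58 = 469.5016.
∂Q_x/∂P_y = +3.49, so E_xy = 3.49·(42/469.5016) ≈ 0.312.
E_xy > 0: the goods are substitutes.

0.312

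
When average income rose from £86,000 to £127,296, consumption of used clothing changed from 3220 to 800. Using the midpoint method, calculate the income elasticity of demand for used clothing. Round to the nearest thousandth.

-3.109

%ΔQ = (800 − 3220)/[(3220+800)/2] = -2420/2010 ≈ -1.2040.
%ΔI = (127,296 − 86,000)/[(86,000+127,296)/2] = 41296/106648 ≈ 0.3872.
E_I = %ΔQ/%ΔI ≈ -3.109.
E_I < 0: inferior good.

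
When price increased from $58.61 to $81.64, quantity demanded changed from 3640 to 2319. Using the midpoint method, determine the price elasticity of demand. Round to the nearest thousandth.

%Δq = (2319 − 3640)/[(3640 + 2319)/2] = -1321/2979.5 ≈ -0.4434.
%Δp = (81.64 − 58.61)/[(58.61 + 81.64)/2] = 23.03/70.125 ≈ 0.3284.
Arc elasticity E = %Δq/%Δp ≈ -0.4434/0.3284 ≈ -1.350.
|E| > 1: demand is elastic over this range.

-1.350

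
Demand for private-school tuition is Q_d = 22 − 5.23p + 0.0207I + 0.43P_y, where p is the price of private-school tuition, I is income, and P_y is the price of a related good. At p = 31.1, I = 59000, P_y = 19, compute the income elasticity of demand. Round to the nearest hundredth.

Substituting, Q_d = 22 − 5.23(31.1) + 0.0207(59000) + 0.43(19) = 22 − 162.653 + 1221.3 + 8.17 = 1088.817.
∂Q_d/∂I = +0.0207, so E_I = 0.0207·(59000/1088.817) ≈ 1.12.
E_I > 1: normal good (luxury).

1.12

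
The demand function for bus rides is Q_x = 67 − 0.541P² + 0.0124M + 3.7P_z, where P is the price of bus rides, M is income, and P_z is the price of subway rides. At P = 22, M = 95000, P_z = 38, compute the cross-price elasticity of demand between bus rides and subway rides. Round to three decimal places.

0.125

At the given point, Q_x = 67 − 0.541(22)² + 0.0124(95000) + 3.7(38) = 67 − 261.844 + 1178 + 140.6 = 1123.756.
∂Q_x/∂P_z = +3.7, so E_xy = 3.7·(38/1123.756) ≈ 0.125.
E_xy > 0: the goods are substitutes.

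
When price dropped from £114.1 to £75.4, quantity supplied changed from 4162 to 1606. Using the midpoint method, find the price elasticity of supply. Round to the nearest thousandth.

%Δq = (1606 − 4162)/[(4162 + 1606)/2] = -2556/2884 ≈ -0.8863.
%Δp = (75.4 − 114.1)/[(114.1 + 75.4)/2] = -38.7/94.75 ≈ -0.4084.
Arc elasticity E = %Δq/%Δp ≈ -0.8863/-0.4084 ≈ 2.170.
|E| > 1: supply is elastic over this range.

2.170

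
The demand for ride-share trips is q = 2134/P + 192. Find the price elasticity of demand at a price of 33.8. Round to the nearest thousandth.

-0.247

At P = 33.8, q = 255.1361.
dq/dP = −2134/P² = −1.8679.
Point elasticity E = (dq/dP)·(P/q) = -1.8679 × 33.8/255.1361 ≈ -0.247.
|E| < 1, so demand is inelastic at this price.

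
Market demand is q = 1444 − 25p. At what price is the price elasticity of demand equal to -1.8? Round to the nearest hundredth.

37.13

Set −bp/(a − bp) = −1.8 ⇒ bp = 1.8(a − bp) ⇒ bp(1+1.8) = 1.8·a.
p = 1.8·1444/(25·2.8) ≈ 37.13.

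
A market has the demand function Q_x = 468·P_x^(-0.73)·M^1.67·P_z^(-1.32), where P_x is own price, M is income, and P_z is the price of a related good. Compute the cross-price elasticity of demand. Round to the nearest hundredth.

-1.32

For a Cobb–Douglas (constant-elasticity) form Q_x = A·P_z^α·…, the elasticity with respect to P_z equals the exponent α at every point.
Here the exponent on P_z is -1.32, so the cross-price elasticity of demand is -1.32.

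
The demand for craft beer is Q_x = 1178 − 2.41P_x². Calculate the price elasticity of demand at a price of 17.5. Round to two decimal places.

-3.36

At P_x = 17.5, Q_x = 439.9375.
dQ_x/dP_x = −2·2.41·P_x = −84.35.
Point elasticity E = (dQ_x/dP_x)·(P_x/Q_x) = -84.35 × 17.5/439.9375 ≈ -3.36.
|E| > 1, so demand is elastic at this price.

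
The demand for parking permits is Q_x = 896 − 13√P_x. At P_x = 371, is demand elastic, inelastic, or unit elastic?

inelastic

At P_x = 371, Q_x = 645.6023.
dQ_x/dP_x = −13/(2√P_x) = −13/(2·19.2614).
Point elasticity E = (dQ_x/dP_x)·(P_x/Q_x) = -0.3375 × 371/645.6023 ≈ -0.194.
|E| ≈ 0.194 < 1, so demand is inelastic.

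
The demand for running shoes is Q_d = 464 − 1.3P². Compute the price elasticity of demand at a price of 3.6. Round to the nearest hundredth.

At P = 3.6, Q_d = 447.152.
dQ_d/dP = −2·1.3·P = −9.36.
Point elasticity E = (dQ_d/dP)·(P/Q_d) = -9.36 × 3.6/447.152 ≈ -0.08.
|E| < 1, so demand is inelastic at this price.

-0.08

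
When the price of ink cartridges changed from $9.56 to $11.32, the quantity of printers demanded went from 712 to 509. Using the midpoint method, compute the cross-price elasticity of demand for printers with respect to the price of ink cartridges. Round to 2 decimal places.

-1.97

%ΔQ_x = (509 − 712)/[(712+509)/2] = -203/610.5 ≈ -0.3325.
%ΔP_y = (11.32 − 9.56)/[(9.56+11.32)/2] ≈ 0.1686.
E_xy = -0.3325/0.1686 ≈ -1.97.
E_xy < 0, so printers and ink cartridges are complements.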